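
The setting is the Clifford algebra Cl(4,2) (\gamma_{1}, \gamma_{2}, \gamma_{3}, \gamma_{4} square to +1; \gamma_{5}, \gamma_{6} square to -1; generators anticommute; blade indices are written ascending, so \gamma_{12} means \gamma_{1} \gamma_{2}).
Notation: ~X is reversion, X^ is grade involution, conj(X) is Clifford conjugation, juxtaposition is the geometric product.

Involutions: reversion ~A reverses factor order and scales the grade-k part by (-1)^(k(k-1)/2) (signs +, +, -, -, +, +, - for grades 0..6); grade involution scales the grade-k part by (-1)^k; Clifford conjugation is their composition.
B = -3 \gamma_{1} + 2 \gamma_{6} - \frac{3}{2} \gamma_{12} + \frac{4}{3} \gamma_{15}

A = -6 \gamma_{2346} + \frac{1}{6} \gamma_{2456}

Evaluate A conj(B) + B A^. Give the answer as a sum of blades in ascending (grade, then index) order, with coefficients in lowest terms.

first term: -12 \gamma_{234} + \frac{1}{3} \gamma_{245} - \frac{2}{9} \gamma_{1246} + 9 \gamma_{1346} - \frac{1}{4} \gamma_{1456} - 18 \gamma_{12346} + \frac{1}{2} \gamma_{12456} - 8 \gamma_{123456}
second term: -12 \gamma_{234} + \frac{1}{3} \gamma_{245} - \frac{2}{9} \gamma_{1246} + 9 \gamma_{1346} - \frac{1}{4} \gamma_{1456} + 18 \gamma_{12346} - \frac{1}{2} \gamma_{12456} + 8 \gamma_{123456}
Answer: -24 \gamma_{234} + \frac{2}{3} \gamma_{245} - \frac{4}{9} \gamma_{1246} + 18 \gamma_{1346} - \frac{1}{2} \gamma_{1456}


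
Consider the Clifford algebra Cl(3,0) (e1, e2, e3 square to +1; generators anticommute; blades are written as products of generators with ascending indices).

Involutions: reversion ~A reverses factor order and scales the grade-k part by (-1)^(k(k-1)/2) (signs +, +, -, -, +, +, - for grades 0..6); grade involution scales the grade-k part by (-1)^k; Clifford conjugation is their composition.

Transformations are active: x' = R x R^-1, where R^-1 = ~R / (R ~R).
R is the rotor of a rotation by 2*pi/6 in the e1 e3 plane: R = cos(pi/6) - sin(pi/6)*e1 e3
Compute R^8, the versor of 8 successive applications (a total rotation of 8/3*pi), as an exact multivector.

Because a rotor carries half the rotation angle, composing 8 copies of this e1 e3-plane rotor multiplies the phase: 8*(pi/6) = 4*pi/3, hence R^8 = cos(4*pi/3) - sin(4*pi/3)*e1 e3.
cos(4*pi/3) = -1/2 and sin(4*pi/3) = -sqrt(3)/2, so R^8 = -1/2 + sqrt(3)/2*e1 e3. The net rotation is 2/3*pi (after discarding 1 full turn, each of which contributes a factor -1 to the rotor); the rotor keeps the half-angle phase exactly.
Answer: -1/2 + sqrt(3)/2*e1 e3


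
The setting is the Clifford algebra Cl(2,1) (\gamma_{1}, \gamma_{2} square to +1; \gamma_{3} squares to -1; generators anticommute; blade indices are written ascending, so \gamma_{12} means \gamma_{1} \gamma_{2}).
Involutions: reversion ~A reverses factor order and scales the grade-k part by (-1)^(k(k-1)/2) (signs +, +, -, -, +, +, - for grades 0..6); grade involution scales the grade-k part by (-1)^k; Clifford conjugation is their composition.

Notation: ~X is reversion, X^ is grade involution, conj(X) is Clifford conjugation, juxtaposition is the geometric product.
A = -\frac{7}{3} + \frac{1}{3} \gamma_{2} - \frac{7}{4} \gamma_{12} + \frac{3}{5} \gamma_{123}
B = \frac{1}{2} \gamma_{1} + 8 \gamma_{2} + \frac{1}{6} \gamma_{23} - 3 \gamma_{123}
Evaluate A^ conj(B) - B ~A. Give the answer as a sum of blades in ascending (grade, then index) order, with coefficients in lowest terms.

first term: \frac{67}{15} + \frac{229}{15} \gamma_{1} + \frac{427}{24} \gamma_{2} - \frac{187}{36} \gamma_{3} - \frac{1}{6} \gamma_{12} - \frac{661}{120} \gamma_{13} + \frac{31}{45} \gamma_{23} + 7 \gamma_{123}
second term: \frac{67}{15} - \frac{229}{15} \gamma_{1} - \frac{427}{24} \gamma_{2} + \frac{187}{36} \gamma_{3} + \frac{1}{6} \gamma_{12} + \frac{661}{120} \gamma_{13} - \frac{31}{45} \gamma_{23} + 7 \gamma_{123}
Answer: \frac{458}{15} \gamma_{1} + \frac{427}{12} \gamma_{2} - \frac{187}{18} \gamma_{3} - \frac{1}{3} \gamma_{12} - \frac{661}{60} \gamma_{13} + \frac{62}{45} \gamma_{23}


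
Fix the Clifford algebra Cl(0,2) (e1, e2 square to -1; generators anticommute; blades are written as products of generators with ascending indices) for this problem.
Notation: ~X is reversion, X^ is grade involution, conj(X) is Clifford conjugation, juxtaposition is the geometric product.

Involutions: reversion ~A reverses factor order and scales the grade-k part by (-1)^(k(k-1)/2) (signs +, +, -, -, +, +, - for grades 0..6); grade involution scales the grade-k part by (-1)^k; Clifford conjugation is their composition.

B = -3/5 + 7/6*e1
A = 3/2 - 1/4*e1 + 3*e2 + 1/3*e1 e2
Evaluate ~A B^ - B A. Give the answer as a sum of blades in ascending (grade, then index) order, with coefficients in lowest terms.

first term: -143/120 - 8/5*e1 - 127/90*e2 + 37/10*e1 e2
second term: -73/120 + 19/10*e1 - 197/90*e2 + 33/10*e1 e2
Answer: -7/12 - 7/2*e1 + 7/9*e2 + 2/5*e1 e2


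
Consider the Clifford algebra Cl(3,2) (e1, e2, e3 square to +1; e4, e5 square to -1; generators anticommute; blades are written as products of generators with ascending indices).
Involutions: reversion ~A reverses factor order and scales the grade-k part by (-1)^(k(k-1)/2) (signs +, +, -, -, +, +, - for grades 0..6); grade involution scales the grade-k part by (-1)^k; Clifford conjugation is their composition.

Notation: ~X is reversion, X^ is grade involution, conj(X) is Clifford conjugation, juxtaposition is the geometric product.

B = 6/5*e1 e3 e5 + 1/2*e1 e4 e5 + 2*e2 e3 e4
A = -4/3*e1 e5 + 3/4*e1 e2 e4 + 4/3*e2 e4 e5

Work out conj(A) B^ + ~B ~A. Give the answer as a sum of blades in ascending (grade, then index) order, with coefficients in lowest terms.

first term: 8/5*e3 + 2/3*e4 - 2/3*e1 e2 + 3/2*e1 e3 + 3/8*e2 e5 - 8/3*e3 e5 - 8/5*e1 e2 e3 e4 + 9/10*e2 e3 e4 e5 + 8/3*e1 e2 e3 e4 e5
second term: 8/5*e3 + 2/3*e4 - 2/3*e1 e2 + 3/2*e1 e3 + 3/8*e2 e5 - 8/3*e3 e5 + 8/5*e1 e2 e3 e4 - 9/10*e2 e3 e4 e5 + 8/3*e1 e2 e3 e4 e5
Answer: 16/5*e3 + 4/3*e4 - 4/3*e1 e2 + 3*e1 e3 + 3/4*e2 e5 - 16/3*e3 e5 + 16/3*e1 e2 e3 e4 e5


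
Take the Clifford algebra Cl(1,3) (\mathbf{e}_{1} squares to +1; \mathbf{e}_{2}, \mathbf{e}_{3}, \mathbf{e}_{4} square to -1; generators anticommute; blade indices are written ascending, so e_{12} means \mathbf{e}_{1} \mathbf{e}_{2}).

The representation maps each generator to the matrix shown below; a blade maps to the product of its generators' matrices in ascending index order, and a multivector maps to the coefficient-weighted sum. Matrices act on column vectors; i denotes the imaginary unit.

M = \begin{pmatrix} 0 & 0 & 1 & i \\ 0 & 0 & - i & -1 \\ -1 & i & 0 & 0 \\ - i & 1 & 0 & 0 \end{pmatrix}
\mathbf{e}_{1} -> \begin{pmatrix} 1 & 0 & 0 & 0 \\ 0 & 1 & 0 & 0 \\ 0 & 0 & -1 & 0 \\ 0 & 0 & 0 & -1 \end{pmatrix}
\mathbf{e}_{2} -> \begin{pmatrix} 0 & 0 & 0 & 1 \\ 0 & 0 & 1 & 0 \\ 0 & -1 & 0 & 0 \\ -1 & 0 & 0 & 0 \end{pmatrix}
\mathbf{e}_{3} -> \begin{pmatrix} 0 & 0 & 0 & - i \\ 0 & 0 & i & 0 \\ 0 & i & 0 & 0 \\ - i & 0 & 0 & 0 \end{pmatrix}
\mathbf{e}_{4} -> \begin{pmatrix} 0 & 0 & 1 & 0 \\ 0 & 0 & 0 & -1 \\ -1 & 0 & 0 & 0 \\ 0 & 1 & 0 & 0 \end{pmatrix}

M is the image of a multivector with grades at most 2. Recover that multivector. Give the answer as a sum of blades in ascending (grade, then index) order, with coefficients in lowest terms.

Method: the blade images are trace-orthogonal — tr(rho(e_A) rho(e_B)^-1) = 4 if A = B and 0 otherwise — and rho(e_A)^-1 = (e_A)^2 * rho(e_A) with (e_A)^2 = +1 or -1, so the coefficient of e_A in the preimage is (e_A)^2 * tr(M rho(e_A))/4.
Nonzero projections over blades of grade <= 2: e_{4}: (e_{4})^2 = -1, tr(M rho(e_{4})) = -4, coefficient 1; e_{13}: (e_{13})^2 = +1, tr(M rho(e_{13})) = -4, coefficient -1. Every other blade of grade <= 2 projects to 0.
Answer: e_{4} - e_{13}


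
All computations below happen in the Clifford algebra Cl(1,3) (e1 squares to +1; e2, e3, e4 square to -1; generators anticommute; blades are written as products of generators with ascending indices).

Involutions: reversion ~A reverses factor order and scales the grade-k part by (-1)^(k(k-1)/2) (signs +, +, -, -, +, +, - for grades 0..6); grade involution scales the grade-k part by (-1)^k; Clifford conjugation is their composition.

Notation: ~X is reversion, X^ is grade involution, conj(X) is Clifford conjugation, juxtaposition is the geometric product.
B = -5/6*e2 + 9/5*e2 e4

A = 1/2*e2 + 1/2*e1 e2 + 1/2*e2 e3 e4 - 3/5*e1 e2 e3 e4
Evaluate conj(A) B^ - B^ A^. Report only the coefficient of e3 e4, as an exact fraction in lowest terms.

first term: 5/12 + 5/12*e1 + 9/10*e3 + 9/10*e4 - 27/25*e1 e3 + 9/10*e1 e4 - 5/12*e3 e4 + 1/2*e1 e3 e4
second term: 5/12 + 5/12*e1 - 9/10*e3 - 9/10*e4 - 27/25*e1 e3 + 9/10*e1 e4 + 5/12*e3 e4 - 1/2*e1 e3 e4
Answer: -5/6


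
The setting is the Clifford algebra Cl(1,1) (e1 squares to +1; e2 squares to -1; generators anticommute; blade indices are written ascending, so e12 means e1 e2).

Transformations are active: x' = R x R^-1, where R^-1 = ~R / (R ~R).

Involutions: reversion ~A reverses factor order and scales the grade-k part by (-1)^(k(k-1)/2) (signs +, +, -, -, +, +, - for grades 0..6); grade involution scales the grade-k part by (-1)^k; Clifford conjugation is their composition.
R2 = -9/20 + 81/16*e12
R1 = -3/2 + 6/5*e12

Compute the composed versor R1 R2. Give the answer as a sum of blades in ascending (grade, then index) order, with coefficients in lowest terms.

Distribute over the terms of R1 (each basis-blade product reordered to ascending indices, repeated generators contracted through their squares):
(-3/2) R2 = 27/40 - 243/32*e12
(6/5*e12) R2 = 243/40 - 27/50*e12
Summing the partial products and collecting blades:
Answer: 27/4 - 6507/800*e12


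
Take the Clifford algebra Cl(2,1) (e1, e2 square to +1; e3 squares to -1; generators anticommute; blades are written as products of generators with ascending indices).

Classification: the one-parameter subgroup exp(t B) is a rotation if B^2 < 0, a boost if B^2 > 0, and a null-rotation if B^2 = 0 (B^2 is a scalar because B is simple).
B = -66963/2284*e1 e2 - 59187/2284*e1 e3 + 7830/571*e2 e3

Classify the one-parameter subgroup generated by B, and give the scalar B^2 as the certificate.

B^2 term by term: the squares give (-66963/2284)^2*(e1 e2)^2 + (-59187/2284)^2*(e1 e3)^2 + (7830/571)^2*(e2 e3)^2 = 4484043369/5216656*(-1) + 3503100969/5216656*(+1) + 61308900/326041*(+1) = 0 (each basis 2-blade squares to minus the product of its generators' squares); cross terms between blades sharing an index anticommute and cancel. So B^2 = 0.
Answer: null-rotation, certificate B^2 = 0. Because 0 is invariant under every versor sandwich, the classification follows from its sign alone.


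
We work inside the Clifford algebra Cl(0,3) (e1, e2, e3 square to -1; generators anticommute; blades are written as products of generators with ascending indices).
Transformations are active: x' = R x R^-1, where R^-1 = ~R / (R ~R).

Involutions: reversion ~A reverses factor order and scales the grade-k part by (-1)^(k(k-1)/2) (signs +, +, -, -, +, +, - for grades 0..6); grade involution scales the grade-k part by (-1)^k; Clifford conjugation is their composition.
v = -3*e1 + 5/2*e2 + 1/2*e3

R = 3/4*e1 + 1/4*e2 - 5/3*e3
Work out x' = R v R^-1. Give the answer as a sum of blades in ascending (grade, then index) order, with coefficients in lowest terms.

~R = 3/4*e1 + 1/4*e2 - 5/3*e3, and R ~R = -245/72, so R^-1 = ~R / (-245/72).
R v = 59/24 + 21/8*e1 e2 - 37/8*e1 e3 + 103/24*e2 e3
Answer: 939/490*e1 - 701/245*e2 + 187/98*e3


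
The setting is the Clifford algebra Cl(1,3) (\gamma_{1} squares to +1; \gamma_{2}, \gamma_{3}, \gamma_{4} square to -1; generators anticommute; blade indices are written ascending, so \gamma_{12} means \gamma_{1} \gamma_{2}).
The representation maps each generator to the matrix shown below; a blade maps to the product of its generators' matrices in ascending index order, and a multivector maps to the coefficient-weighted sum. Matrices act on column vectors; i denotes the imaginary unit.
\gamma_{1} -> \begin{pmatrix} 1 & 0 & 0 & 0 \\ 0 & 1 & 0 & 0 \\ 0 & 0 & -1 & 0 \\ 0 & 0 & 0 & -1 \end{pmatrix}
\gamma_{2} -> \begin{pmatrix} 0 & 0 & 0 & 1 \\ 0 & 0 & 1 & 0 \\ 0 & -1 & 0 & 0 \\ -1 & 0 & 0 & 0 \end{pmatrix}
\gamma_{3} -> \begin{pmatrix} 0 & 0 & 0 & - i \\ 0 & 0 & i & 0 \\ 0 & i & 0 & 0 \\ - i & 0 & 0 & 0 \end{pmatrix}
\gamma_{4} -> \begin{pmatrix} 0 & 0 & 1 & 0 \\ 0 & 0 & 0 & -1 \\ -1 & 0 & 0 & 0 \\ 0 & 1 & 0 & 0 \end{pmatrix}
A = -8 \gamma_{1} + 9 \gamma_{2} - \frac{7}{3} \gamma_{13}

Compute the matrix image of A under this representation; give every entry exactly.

Bivector images (products of the table entries): rho(\gamma_{13}) = rho(\gamma_{1})rho(\gamma_{3}) = \begin{pmatrix} 0 & 0 & 0 & - i \\ 0 & 0 & i & 0 \\ 0 & - i & 0 & 0 \\ i & 0 & 0 & 0 \end{pmatrix}.
M = (-8)*rho(\gamma_{1}) + (9)*rho(\gamma_{2}) + (-\frac{7}{3})*rho(\gamma_{13}), summed entrywise:
Answer: \begin{pmatrix} -8 & 0 & 0 & 9 + \frac{7 i}{3} \\ 0 & -8 & 9 - \frac{7 i}{3} & 0 \\ 0 & -9 + \frac{7 i}{3} & 8 & 0 \\ -9 - \frac{7 i}{3} & 0 & 0 & 8 \end{pmatrix}


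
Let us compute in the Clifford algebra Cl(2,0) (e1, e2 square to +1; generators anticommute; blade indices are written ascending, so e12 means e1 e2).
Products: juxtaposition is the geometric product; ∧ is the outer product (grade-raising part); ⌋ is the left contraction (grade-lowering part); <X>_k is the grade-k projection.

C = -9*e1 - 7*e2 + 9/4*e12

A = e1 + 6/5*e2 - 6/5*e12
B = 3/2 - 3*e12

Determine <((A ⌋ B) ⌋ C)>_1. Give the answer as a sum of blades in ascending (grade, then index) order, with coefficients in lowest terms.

step 1: -18/5 + 18/5*e1 - 3*e2
step 2: -57/5 + 783/20*e1 + 333/10*e2 - 81/10*e12
step 3: 783/20*e1 + 333/10*e2
Answer: 783/20*e1 + 333/10*e2


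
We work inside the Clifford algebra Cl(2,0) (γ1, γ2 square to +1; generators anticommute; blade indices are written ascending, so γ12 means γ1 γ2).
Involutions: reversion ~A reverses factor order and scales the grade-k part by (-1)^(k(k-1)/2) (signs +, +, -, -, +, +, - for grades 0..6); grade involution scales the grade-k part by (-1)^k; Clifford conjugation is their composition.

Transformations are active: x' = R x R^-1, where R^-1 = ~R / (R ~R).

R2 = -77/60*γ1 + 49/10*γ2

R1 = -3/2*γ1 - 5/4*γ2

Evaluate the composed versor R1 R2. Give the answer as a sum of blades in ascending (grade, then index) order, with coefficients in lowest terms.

Distribute over the terms of R1 (each basis-blade product reordered to ascending indices, repeated generators contracted through their squares):
(-3/2*γ1) R2 = 77/40 - 147/20*γ12
(-5/4*γ2) R2 = -49/8 - 77/48*γ12
Summing the partial products and collecting blades:
Answer: -21/5 - 2149/240*γ12


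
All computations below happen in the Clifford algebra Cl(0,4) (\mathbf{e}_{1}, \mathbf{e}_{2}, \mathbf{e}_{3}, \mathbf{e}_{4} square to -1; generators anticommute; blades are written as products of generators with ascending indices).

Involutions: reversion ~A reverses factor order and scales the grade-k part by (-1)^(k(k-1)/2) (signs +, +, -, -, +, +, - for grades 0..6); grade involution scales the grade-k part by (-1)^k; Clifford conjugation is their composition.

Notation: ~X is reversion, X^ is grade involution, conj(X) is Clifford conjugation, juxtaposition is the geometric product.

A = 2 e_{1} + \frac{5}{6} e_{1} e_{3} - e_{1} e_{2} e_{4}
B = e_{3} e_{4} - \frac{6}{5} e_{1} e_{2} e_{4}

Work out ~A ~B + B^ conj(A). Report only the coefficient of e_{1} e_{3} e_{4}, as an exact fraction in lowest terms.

first term: \frac{6}{5} - \frac{5}{6} e_{1} e_{4} - \frac{12}{5} e_{2} e_{4} - e_{1} e_{2} e_{3} - 2 e_{1} e_{3} e_{4} + e_{2} e_{3} e_{4}
second term: -\frac{6}{5} - \frac{5}{6} e_{1} e_{4} + \frac{12}{5} e_{2} e_{4} + e_{1} e_{2} e_{3} - 2 e_{1} e_{3} e_{4} - e_{2} e_{3} e_{4}
Answer: -4


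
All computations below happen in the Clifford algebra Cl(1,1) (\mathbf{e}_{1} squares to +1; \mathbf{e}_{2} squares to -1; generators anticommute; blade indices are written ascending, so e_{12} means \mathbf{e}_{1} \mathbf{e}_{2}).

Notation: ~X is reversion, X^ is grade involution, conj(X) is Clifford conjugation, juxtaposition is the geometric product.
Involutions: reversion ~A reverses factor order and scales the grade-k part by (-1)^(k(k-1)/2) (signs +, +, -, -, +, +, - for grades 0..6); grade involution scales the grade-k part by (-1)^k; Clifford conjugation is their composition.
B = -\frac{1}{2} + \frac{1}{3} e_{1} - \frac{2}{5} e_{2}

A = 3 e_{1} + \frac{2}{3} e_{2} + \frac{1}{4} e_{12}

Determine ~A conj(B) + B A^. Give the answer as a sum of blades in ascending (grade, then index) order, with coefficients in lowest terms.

first term: -\frac{19}{15} - \frac{7}{5} e_{1} - \frac{5}{12} e_{2} + \frac{557}{360} e_{12}
second term: -\frac{19}{15} + \frac{7}{5} e_{1} + \frac{5}{12} e_{2} - \frac{557}{360} e_{12}
Answer: -\frac{38}{15}


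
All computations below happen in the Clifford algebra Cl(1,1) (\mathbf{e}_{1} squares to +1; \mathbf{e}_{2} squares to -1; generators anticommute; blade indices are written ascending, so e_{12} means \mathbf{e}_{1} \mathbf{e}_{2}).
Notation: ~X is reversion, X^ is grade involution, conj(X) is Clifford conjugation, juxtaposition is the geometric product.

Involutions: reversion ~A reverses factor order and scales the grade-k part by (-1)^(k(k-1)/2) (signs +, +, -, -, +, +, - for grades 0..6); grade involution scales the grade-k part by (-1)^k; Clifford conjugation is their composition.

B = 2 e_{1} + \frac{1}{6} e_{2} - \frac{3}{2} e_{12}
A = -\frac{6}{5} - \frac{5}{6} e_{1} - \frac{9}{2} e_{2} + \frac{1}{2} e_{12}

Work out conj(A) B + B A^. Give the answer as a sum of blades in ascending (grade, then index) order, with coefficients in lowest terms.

first term: \frac{5}{3} - \frac{136}{15} e_{1} - \frac{9}{20} e_{2} - \frac{1271}{180} e_{12}
second term: \frac{1}{6} + \frac{133}{30} e_{1} + \frac{41}{20} e_{2} + \frac{1919}{180} e_{12}
Answer: \frac{11}{6} - \frac{139}{30} e_{1} + \frac{8}{5} e_{2} + \frac{18}{5} e_{12}


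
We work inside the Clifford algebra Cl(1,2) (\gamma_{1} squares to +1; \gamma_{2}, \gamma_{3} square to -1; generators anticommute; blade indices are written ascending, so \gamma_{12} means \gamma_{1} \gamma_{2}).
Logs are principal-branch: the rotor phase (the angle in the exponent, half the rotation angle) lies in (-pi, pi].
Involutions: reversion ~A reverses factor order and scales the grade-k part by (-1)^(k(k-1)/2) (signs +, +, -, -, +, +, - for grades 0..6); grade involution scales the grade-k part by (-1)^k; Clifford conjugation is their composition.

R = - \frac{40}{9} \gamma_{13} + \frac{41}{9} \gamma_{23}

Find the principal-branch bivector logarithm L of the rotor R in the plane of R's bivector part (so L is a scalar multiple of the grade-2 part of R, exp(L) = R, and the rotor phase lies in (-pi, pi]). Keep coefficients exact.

The scalar part of R is 0, which pins the rotor phase on the principal branch; dividing the bivector part by the sine of that phase recovers the unit plane, and L is the phase times that plane.
Concretely: cos(phase) = 0 gives phase = ±\frac{\pi}{2}, and since phase/sin(phase) is even the sign is immaterial: L = (phase/sin(phase)) * <R>_2 = (\frac{\pi}{2}) * <R>_2.
Answer: - \frac{20 \pi}{9} \gamma_{13} + \frac{41 \pi}{18} \gamma_{23}


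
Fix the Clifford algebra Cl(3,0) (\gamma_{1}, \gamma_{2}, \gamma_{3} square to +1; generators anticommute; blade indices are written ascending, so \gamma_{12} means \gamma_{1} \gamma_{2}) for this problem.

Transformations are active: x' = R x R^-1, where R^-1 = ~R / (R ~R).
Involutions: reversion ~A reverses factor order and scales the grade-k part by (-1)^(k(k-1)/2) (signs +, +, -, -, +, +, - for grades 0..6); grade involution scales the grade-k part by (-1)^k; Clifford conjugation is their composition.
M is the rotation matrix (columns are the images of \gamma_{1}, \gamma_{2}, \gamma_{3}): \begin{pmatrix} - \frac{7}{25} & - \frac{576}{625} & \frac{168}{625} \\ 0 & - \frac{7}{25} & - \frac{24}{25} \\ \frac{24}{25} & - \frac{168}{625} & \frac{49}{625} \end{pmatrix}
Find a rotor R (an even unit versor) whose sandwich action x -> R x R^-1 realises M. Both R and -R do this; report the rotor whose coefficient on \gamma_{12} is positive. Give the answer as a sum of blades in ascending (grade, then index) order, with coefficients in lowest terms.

Method: write R = a + b12*\gamma_{12} + b13*\gamma_{13} + b23*\gamma_{23} with a^2 + b12^2 + b13^2 + b23^2 = 1 (so R^-1 = ~R). Expanding the columns R e_j ~R gives tr M = 4a^2 - 1 and, from the antisymmetric part, M21 - M12 = -4a*b12, M13 - M31 = 4a*b13, M32 - M23 = -4a*b23.
Here tr M = -\frac{301}{625}, so a^2 = (1 + tr M)/4 = \frac{81}{625} and a = ±\frac{9}{25}. Taking a = \frac{9}{25}: M21 - M12 = \frac{576}{625}, M13 - M31 = -\frac{432}{625}, M32 - M23 = \frac{432}{625}, giving b12 = -\frac{16}{25}, b13 = -\frac{12}{25}, b23 = -\frac{12}{25}, i.e. R = \frac{9}{25} - \frac{16}{25} \gamma_{12} - \frac{12}{25} \gamma_{13} - \frac{12}{25} \gamma_{23}.
Its \gamma_{12} coefficient is negative, so report the other preimage -R.
Answer: -\frac{9}{25} + \frac{16}{25} \gamma_{12} + \frac{12}{25} \gamma_{13} + \frac{12}{25} \gamma_{23}. Uniqueness: Spin(3) -> SO(3) maps R and -R to the same rotation of trace -\frac{301}{625}; fixing the sign of the \gamma_{12} coefficient removes the ambiguity.


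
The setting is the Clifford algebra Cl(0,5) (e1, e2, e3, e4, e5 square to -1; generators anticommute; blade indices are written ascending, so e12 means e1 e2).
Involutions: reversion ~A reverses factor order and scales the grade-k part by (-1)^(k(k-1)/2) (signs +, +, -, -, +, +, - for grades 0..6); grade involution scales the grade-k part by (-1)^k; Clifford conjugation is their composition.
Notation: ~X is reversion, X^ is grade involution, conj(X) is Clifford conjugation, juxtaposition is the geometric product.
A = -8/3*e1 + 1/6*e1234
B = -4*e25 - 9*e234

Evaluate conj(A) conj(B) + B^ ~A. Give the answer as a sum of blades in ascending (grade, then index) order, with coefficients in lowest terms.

first term: -3/2*e1 + 32/3*e125 - 24*e1234 - 2/3*e1345
second term: -3/2*e1 + 32/3*e125 + 24*e1234 - 2/3*e1345
Answer: -3*e1 + 64/3*e125 - 4/3*e1345


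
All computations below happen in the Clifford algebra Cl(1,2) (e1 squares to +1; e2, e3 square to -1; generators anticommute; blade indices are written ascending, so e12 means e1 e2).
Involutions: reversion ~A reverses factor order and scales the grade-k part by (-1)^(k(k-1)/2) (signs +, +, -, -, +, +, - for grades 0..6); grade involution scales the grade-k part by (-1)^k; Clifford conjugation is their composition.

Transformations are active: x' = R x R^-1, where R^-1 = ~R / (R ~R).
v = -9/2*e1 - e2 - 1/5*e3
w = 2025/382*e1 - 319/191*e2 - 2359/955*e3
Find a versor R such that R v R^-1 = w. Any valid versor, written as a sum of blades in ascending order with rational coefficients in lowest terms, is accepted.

A norm check does it: q(v) = q(w) = 1921/100, hence R = v + w = 153/191*e1 - 510/191*e2 - 510/191*e3 realises the map — parallel part kept, (v - w)/2 negated, v carried to w.
Answer: 153/191*e1 - 510/191*e2 - 510/191*e3


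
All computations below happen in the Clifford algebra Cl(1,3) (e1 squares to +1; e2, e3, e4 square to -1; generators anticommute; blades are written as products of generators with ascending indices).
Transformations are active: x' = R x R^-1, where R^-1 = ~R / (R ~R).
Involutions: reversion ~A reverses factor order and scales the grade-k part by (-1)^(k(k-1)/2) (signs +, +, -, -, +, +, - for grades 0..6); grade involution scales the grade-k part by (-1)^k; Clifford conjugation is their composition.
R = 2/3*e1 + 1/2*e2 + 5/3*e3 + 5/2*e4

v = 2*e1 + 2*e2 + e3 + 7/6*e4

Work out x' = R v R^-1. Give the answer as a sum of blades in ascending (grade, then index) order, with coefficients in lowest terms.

~R = 2/3*e1 + 1/2*e2 + 5/3*e3 + 5/2*e4, and R ~R = -53/6, so R^-1 = ~R / (-53/6).
R v = -17/4 + 1/3*e1 e2 - 8/3*e1 e3 - 38/9*e1 e4 - 17/6*e2 e3 - 53/12*e2 e4 - 5/9*e3 e4
Answer: -72/53*e1 - 161/106*e2 + 32/53*e3 + 197/159*e4


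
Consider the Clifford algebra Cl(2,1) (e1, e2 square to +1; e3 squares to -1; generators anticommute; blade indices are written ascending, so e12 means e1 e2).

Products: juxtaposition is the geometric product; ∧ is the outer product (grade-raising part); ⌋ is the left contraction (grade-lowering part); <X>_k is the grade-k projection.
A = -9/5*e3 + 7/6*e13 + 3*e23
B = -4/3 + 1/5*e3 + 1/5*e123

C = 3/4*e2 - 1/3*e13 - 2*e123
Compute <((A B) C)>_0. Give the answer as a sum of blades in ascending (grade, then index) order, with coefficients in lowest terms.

step 1: 9/25 + 11/30*e1 - 5/6*e2 + 12/5*e3 + 9/25*e12 - 14/9*e13 - 4*e23
step 2: -23/216 + 747/100*e1 - 2557/900*e2 + 1619/450*e3 + 449/120*e12 - 134/75*e13 - 181/75*e23 + 38/225*e123
step 3: -23/216
Answer: -23/216


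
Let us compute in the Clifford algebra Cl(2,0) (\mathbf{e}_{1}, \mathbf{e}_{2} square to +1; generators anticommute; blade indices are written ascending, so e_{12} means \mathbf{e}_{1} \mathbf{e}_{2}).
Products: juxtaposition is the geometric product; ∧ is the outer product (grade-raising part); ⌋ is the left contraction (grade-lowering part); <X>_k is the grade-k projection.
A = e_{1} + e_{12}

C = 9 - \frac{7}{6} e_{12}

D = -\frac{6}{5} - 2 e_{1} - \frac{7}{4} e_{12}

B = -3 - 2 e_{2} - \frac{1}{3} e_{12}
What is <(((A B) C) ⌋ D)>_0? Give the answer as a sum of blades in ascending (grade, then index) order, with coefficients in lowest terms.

step 1: \frac{1}{3} - 5 e_{1} - \frac{1}{3} e_{2} - 5 e_{12}
step 2: -\frac{17}{6} - \frac{817}{18} e_{1} + \frac{17}{6} e_{2} - \frac{817}{18} e_{12}
step 3: \frac{5309}{360} + \frac{85}{8} e_{1} + \frac{5719}{72} e_{2} + \frac{119}{24} e_{12}
step 4: \frac{5309}{360}
Answer: \frac{5309}{360}


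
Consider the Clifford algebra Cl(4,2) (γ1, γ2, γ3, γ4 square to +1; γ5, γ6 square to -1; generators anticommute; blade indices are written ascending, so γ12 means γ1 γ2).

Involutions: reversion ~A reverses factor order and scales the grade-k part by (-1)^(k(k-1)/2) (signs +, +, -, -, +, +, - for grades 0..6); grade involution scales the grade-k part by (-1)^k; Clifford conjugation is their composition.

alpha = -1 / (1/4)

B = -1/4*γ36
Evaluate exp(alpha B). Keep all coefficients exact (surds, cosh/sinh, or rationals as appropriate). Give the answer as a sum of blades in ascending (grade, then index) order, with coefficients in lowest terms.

B^2 = (-1/4)^2*(γ36)^2 = 1/16*(+1) = 1/16 (a basis 2-blade squares to minus the product of its generators' squares).
B^2 = 1/16 — since the square is positive, the closed form is hyperbolic: l = 1/4, alpha*l = -1, so exp(alpha B) = cosh(-1) + (sinh(-1)/(1/4))*B = cosh(1) + (-4*sinh(1))*B.
Answer: cosh(1) + sinh(1)*γ36


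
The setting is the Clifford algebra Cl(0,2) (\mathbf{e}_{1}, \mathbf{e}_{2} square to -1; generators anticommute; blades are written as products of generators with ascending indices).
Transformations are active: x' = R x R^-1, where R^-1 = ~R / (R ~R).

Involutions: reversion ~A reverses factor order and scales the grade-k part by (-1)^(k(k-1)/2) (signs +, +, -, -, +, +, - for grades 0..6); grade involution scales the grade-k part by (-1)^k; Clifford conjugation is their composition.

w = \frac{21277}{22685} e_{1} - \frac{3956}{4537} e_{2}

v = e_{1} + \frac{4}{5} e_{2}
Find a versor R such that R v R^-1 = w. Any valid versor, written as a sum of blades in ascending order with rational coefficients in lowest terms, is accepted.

Sketch: the shared square -\frac{41}{25} makes R = v + w = \frac{43962}{22685} e_{1} - \frac{1632}{22685} e_{2} the natural versor; its sandwich fixes that direction, negates (v - w)/2, and sends v to w.
Answer: \frac{43962}{22685} e_{1} - \frac{1632}{22685} e_{2}


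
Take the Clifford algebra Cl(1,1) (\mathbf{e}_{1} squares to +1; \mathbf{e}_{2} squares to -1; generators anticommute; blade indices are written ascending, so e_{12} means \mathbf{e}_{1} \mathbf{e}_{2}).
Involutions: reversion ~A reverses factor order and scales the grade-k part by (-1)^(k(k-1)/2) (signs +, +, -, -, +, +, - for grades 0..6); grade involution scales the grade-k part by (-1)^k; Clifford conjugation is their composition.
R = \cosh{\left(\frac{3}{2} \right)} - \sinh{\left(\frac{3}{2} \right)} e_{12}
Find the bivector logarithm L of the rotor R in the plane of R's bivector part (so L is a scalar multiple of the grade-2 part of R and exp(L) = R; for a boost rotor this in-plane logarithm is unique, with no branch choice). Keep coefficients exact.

The scalar part of R is \cosh{\left(\frac{3}{2} \right)}, so cosh pins the rapidity up to sign — the sign comes from the bivector part; dividing that part by sinh of the rapidity yields the plane, and the in-plane L = rapidity * plane is unique because the two sign choices cancel.
Concretely: cosh(rapidity) = \cosh{\left(\frac{3}{2} \right)} gives rapidity = ±\frac{3}{2}, and since rapidity/sinh(rapidity) is even the sign is immaterial: L = (rapidity/sinh(rapidity)) * <R>_2 = (\frac{3}{2 \sinh{\left(\frac{3}{2} \right)}}) * <R>_2.
Answer: - \frac{3}{2} e_{12}


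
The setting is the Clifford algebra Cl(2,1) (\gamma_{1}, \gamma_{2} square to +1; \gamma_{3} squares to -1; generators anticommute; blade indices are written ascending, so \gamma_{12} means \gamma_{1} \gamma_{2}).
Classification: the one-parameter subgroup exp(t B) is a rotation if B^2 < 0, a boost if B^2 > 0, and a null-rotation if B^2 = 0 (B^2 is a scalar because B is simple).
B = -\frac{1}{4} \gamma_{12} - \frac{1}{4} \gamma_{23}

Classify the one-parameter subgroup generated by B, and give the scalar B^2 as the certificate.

B^2 term by term: the squares give (-\frac{1}{4})^2*(\gamma_{12})^2 + (-\frac{1}{4})^2*(\gamma_{23})^2 = \frac{1}{16}*(-1) + \frac{1}{16}*(+1) = 0 (each basis 2-blade squares to minus the product of its generators' squares); cross terms between blades sharing an index anticommute and cancel. So B^2 = 0.
Answer: null-rotation, certificate B^2 = 0. Certificate logic: 0 is a conjugation-invariant scalar, so its sign fixes rotation versus boost versus null-rotation outright.


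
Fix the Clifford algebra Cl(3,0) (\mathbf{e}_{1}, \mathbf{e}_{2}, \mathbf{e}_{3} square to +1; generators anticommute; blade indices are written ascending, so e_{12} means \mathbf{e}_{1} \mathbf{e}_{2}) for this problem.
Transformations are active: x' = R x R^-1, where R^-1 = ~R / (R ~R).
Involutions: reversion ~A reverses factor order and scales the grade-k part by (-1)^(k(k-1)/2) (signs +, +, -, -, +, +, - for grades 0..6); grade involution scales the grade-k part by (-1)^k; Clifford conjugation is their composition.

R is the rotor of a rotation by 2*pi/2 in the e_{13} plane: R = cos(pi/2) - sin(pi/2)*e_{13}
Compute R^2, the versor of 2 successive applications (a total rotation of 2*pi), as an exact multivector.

Because a rotor carries half the rotation angle, composing 2 copies of this e_{13}-plane rotor multiplies the phase: 2*(pi/2) = \pi, hence R^2 = cos(\pi) - sin(\pi)*e_{13}.
cos(\pi) = -1 and sin(\pi) = 0, so R^2 = -1. The total rotation 2*pi is 1 full turn, so every vector returns to itself, yet the rotor is -1, on the OTHER sheet of the double cover (an odd number of 2*pi turns).
Answer: -1


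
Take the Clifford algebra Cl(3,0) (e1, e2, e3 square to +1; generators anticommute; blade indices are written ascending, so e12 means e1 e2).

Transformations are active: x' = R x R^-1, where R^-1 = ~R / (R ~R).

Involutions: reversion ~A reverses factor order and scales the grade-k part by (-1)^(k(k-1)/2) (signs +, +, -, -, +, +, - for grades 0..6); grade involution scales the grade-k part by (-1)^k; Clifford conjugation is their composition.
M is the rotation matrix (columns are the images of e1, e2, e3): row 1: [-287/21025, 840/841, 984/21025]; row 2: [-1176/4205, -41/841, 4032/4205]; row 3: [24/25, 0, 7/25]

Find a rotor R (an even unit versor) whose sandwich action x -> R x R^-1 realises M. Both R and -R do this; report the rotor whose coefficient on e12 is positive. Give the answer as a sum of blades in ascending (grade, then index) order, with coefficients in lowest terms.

Method: write R = a + b12*e12 + b13*e13 + b23*e23 with a^2 + b12^2 + b13^2 + b23^2 = 1 (so R^-1 = ~R). Expanding the columns R e_j ~R gives tr M = 4a^2 - 1 and, from the antisymmetric part, M21 - M12 = -4a*b12, M13 - M31 = 4a*b13, M32 - M23 = -4a*b23.
Here tr M = 183/841, so a^2 = (1 + tr M)/4 = 256/841 and a = ±16/29. Taking a = 16/29: M21 - M12 = -5376/4205, M13 - M31 = -768/841, M32 - M23 = -4032/4205, giving b12 = 84/145, b13 = -12/29, b23 = 63/145, i.e. R = 16/29 + 84/145*e12 - 12/29*e13 + 63/145*e23.
Its e12 coefficient is already positive.
Answer: 16/29 + 84/145*e12 - 12/29*e13 + 63/145*e23. Note: both R and -R realise this M (trace 183/841); the covering map identifies them, and the e12-coefficient sign is the tie-breaker.


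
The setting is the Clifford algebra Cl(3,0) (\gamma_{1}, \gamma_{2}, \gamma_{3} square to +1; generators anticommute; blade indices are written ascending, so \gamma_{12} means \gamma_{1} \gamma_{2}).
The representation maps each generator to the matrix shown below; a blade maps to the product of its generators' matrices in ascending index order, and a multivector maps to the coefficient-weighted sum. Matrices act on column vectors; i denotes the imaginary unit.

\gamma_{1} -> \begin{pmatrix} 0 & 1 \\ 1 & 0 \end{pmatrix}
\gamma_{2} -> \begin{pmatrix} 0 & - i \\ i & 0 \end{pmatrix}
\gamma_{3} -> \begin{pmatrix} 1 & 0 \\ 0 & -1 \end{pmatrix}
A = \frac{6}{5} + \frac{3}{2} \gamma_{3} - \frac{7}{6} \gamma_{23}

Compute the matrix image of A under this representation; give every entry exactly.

Bivector images (products of the table entries): rho(\gamma_{23}) = rho(\gamma_{2})rho(\gamma_{3}) = \begin{pmatrix} 0 & i \\ i & 0 \end{pmatrix}.
M = (\frac{6}{5})*1 + (\frac{3}{2})*rho(\gamma_{3}) + (-\frac{7}{6})*rho(\gamma_{23}), summed entrywise (1 is the identity matrix):
Answer: \begin{pmatrix} \frac{27}{10} & - \frac{7 i}{6} \\ - \frac{7 i}{6} & - \frac{3}{10} \end{pmatrix}


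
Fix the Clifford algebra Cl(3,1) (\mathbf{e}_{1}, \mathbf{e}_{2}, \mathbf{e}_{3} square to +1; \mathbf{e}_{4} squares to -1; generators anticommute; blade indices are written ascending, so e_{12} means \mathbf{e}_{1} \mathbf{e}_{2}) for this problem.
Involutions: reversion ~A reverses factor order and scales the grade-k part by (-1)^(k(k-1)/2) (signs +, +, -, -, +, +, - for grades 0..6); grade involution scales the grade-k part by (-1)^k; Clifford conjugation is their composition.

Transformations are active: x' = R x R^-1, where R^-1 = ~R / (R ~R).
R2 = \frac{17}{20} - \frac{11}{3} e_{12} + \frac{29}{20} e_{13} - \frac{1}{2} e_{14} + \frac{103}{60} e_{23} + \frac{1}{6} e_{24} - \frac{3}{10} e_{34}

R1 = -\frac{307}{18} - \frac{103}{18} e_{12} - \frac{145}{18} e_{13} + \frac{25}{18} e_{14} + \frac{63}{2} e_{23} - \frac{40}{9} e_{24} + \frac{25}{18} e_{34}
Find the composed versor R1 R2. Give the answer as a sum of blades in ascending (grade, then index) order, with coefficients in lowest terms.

Distribute over the grade parts of R1 (each basis-blade product reordered to ascending indices, repeated generators contracted through their squares):
<R1>_0 (= -\frac{307}{18}) R2 = -\frac{5219}{360} + \frac{3377}{54} e_{12} - \frac{8903}{360} e_{13} + \frac{307}{36} e_{14} - \frac{31621}{1080} e_{23} - \frac{307}{108} e_{24} + \frac{307}{60} e_{34}
<R1>_2 (= -\frac{103}{18} e_{12} - \frac{145}{18} e_{13} + \frac{25}{18} e_{14} + \frac{63}{2} e_{23} - \frac{40}{9} e_{24} + \frac{25}{18} e_{34}) R2 = -\frac{11741}{180} + \frac{56861}{1080} e_{12} + \frac{26759}{270} e_{13} - \frac{47}{3} e_{14} + \frac{2957}{45} e_{23} - \frac{25451}{1080} e_{24} - \frac{1481}{108} e_{34} - \frac{9671}{1080} e_{1234}
Summing the partial products and collecting blades:
Answer: -\frac{3189}{40} + \frac{41467}{360} e_{12} + \frac{80327}{1080} e_{13} - \frac{257}{36} e_{14} + \frac{39347}{1080} e_{23} - \frac{3169}{120} e_{24} - \frac{2321}{270} e_{34} - \frac{9671}{1080} e_{1234}


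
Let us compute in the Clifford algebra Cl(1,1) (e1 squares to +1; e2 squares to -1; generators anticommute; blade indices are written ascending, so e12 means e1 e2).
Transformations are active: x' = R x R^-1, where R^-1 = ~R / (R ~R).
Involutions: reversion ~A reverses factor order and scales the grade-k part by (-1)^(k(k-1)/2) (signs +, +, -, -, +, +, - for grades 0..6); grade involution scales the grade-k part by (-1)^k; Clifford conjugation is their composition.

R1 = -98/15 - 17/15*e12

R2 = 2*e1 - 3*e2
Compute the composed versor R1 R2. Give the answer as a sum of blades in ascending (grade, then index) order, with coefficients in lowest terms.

Distribute over the terms of R1 (each basis-blade product reordered to ascending indices, repeated generators contracted through their squares):
(-98/15) R2 = -196/15*e1 + 98/5*e2
(-17/15*e12) R2 = -17/5*e1 + 34/15*e2
Summing the partial products and collecting blades:
Answer: -247/15*e1 + 328/15*e2


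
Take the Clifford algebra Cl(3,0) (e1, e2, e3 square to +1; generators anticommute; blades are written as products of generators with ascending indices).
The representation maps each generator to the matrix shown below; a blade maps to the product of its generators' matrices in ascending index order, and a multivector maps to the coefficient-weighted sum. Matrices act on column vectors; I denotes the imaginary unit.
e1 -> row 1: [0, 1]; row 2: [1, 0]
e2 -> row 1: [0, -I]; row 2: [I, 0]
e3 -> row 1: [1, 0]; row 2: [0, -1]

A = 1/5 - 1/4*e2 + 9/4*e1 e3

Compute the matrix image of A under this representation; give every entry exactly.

Bivector images (products of the table entries): rho(e1 e3) = rho(e1)rho(e3) = row 1: [0, -1]; row 2: [1, 0].
M = (1/5)*1 + (-1/4)*rho(e2) + (9/4)*rho(e1 e3), summed entrywise (1 is the identity matrix):
Answer: row 1: [1/5, -9/4 + I/4]; row 2: [9/4 - I/4, 1/5]


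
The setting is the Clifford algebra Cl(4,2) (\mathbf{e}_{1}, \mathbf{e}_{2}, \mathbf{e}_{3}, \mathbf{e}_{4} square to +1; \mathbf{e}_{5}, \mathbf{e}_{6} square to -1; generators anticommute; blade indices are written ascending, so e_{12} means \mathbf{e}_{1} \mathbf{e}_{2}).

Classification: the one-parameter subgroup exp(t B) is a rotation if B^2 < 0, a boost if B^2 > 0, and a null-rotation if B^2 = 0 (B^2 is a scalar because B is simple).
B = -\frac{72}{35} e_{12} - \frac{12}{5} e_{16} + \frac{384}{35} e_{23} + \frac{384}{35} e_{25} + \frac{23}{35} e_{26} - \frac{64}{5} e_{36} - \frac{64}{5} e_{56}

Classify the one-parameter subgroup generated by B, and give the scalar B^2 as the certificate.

B^2 term by term: the squares give (-\frac{72}{35})^2*(e_{12})^2 + (-\frac{12}{5})^2*(e_{16})^2 + (\frac{384}{35})^2*(e_{23})^2 + (\frac{384}{35})^2*(e_{25})^2 + (\frac{23}{35})^2*(e_{26})^2 + (-\frac{64}{5})^2*(e_{36})^2 + (-\frac{64}{5})^2*(e_{56})^2 = \frac{5184}{1225}*(-1) + \frac{144}{25}*(+1) + \frac{147456}{1225}*(-1) + \frac{147456}{1225}*(+1) + \frac{529}{1225}*(+1) + \frac{4096}{25}*(+1) + \frac{4096}{25}*(-1) = \frac{49}{25} (each basis 2-blade squares to minus the product of its generators' squares); cross terms between blades sharing an index anticommute and cancel; the commuting (index-disjoint) pairs give grade-4 terms 2*c*c'*(blade product), which cancel blade by blade — e_{1236}: \frac{9216}{175} - \frac{9216}{175} = 0; e_{1256}: \frac{9216}{175} - \frac{9216}{175} = 0; e_{2356}: -\frac{49152}{175} + \frac{49152}{175} = 0 — confirming B is simple. So B^2 = \frac{49}{25}.
Answer: boost, certificate B^2 = \frac{49}{25}. No conjugation can change B^2 = \frac{49}{25}; the sign gives the class.


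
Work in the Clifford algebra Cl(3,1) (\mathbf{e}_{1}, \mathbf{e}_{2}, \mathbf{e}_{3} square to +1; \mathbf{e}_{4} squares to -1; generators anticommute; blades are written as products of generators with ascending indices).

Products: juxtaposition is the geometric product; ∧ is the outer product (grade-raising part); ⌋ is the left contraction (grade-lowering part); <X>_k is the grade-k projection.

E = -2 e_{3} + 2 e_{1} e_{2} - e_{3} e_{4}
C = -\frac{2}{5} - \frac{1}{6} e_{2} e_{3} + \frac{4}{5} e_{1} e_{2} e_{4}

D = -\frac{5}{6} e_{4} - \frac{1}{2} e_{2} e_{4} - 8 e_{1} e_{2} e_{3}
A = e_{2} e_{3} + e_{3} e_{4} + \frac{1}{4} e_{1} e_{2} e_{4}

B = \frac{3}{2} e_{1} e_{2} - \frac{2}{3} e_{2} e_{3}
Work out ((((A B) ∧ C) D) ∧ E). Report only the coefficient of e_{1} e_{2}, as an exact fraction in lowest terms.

step 1: \frac{2}{3} - \frac{3}{8} e_{4} - \frac{3}{2} e_{1} e_{3} + \frac{2}{3} e_{2} e_{4} - \frac{1}{6} e_{1} e_{3} e_{4} + \frac{3}{2} e_{1} e_{2} e_{3} e_{4}
step 2: -\frac{4}{15} + \frac{3}{20} e_{4} + \frac{3}{5} e_{1} e_{3} - \frac{1}{9} e_{2} e_{3} - \frac{4}{15} e_{2} e_{4} + \frac{8}{15} e_{1} e_{2} e_{4} + \frac{1}{15} e_{1} e_{3} e_{4} + \frac{1}{16} e_{2} e_{3} e_{4} - \frac{3}{5} e_{1} e_{2} e_{3} e_{4}
step 3: \frac{31}{120} - \frac{52}{45} e_{1} - \frac{367}{72} e_{2} + \frac{1}{32} e_{3} + \frac{226}{45} e_{4} + \frac{4}{9} e_{1} e_{2} - \frac{11}{45} e_{1} e_{3} - \frac{1}{2} e_{1} e_{4} + \frac{5}{96} e_{2} e_{3} + \frac{2}{3} e_{2} e_{4} - \frac{389}{90} e_{3} e_{4} + \frac{5}{3} e_{1} e_{2} e_{3} + \frac{49}{30} e_{1} e_{3} e_{4} + \frac{5}{54} e_{2} e_{3} e_{4} + \frac{3}{2} e_{1} e_{2} e_{3} e_{4}
step 4: -\frac{31}{60} e_{3} + \frac{31}{60} e_{1} e_{2} + \frac{104}{45} e_{1} e_{3} + \frac{367}{36} e_{2} e_{3} + \frac{3523}{360} e_{3} e_{4} - \frac{119}{144} e_{1} e_{2} e_{3} + \frac{452}{45} e_{1} e_{2} e_{4} + \frac{7}{45} e_{1} e_{3} e_{4} + \frac{463}{72} e_{2} e_{3} e_{4} - \frac{409}{45} e_{1} e_{2} e_{3} e_{4}
Answer: \frac{31}{60}
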